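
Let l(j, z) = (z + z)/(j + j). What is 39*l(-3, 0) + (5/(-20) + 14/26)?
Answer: 15/52 ≈ 0.28846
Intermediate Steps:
l(j, z) = z/j (l(j, z) = (2*z)/((2*j)) = (2*z)*(1/(2*j)) = z/j)
39*l(-3, 0) + (5/(-20) + 14/26) = 39*(0/(-3)) + (5/(-20) + 14/26) = 39*(0*(-⅓)) + (5*(-1/20) + 14*(1/26)) = 39*0 + (-¼ + 7/13) = 0 + 15/52 = 15/52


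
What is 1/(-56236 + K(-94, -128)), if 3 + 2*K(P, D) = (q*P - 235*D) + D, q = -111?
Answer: -2/72089 ≈ -2.7743e-5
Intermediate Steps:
K(P, D) = -3/2 - 117*D - 111*P/2 (K(P, D) = -3/2 + ((-111*P - 235*D) + D)/2 = -3/2 + ((-235*D - 111*P) + D)/2 = -3/2 + (-234*D - 111*P)/2 = -3/2 + (-117*D - 111*P/2) = -3/2 - 117*D - 111*P/2)
1/(-56236 + K(-94, -128)) = 1/(-56236 + (-3/2 - 117*(-128) - 111/2*(-94))) = 1/(-56236 + (-3/2 + 14976 + 5217)) = 1/(-56236 + 40383/2) = 1/(-72089/2) = -2/72089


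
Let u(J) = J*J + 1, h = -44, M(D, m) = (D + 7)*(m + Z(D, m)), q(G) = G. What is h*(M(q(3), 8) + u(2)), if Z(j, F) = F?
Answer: -7260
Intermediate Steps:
M(D, m) = 2*m*(7 + D) (M(D, m) = (D + 7)*(m + m) = (7 + D)*(2*m) = 2*m*(7 + D))
u(J) = 1 + J² (u(J) = J² + 1 = 1 + J²)
h*(M(q(3), 8) + u(2)) = -44*(2*8*(7 + 3) + (1 + 2²)) = -44*(2*8*10 + (1 + 4)) = -44*(160 + 5) = -44*165 = -7260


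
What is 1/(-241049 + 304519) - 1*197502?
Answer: -12535451939/63470 ≈ -1.9750e+5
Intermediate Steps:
1/(-241049 + 304519) - 1*197502 = 1/63470 - 197502 = -12535451939/63470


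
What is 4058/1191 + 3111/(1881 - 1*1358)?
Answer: 5827535/622893 ≈ 9.3556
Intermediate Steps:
4058/1191 + 3111/(1881 - 1*1358) = 4058*(1/1191) + 3111/(1881 - 1358) = 4058/1191 + 3111/523 = 5827535/622893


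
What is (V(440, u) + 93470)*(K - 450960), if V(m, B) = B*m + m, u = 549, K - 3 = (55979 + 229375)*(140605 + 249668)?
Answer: 37359787869496950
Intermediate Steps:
K = 111365961645 (K = 3 + (55979 + 229375)*(140605 + 249668) = 3 + 285354*390273 = 3 + 111365961642 = 111365961645)
V(m, B) = m + B*m
(V(440, u) + 93470)*(K - 450960) = (440*(1 + 549) + 93470)*(111365961645 - 450960) = (440*550 + 93470)*111365510685 = (242000 + 93470)*111365510685 = 335470*111365510685 = 37359787869496950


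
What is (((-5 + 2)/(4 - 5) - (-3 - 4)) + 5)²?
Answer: 225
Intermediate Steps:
(((-5 + 2)/(4 - 5) - (-3 - 4)) + 5)² = ((-3/(-1) - 1*(-7)) + 5)² = ((-3*(-1) + 7) + 5)² = ((3 + 7) + 5)² = (10 + 5)² = 15² = 225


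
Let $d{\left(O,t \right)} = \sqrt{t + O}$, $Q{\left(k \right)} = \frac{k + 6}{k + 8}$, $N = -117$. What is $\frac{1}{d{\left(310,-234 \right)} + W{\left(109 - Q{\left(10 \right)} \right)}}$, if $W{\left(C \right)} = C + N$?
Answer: $- \frac{180}{61} - \frac{81 \sqrt{19}}{122} \approx -5.8448$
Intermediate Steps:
$Q{\left(k \right)} = \frac{6 + k}{8 + k}$
$d{\left(O,t \right)} = \sqrt{O + t}$
$W{\left(C \right)} = -117 + C$ ($W{\left(C \right)} = C - 117 = -117 + C$)
$\frac{1}{d{\left(310,-234 \right)} + W{\left(109 - Q{\left(10 \right)} \right)}} = \frac{1}{\sqrt{310 - 234} - \left(8 + \frac{6 + 10}{8 + 10}\right)} = \frac{1}{\sqrt{76} - \left(8 + \frac{1}{18} \cdot 16\right)} = \frac{1}{2 \sqrt{19} - \left(8 + \frac{8}{9}\right)} = \frac{1}{2 \sqrt{19} + \left(-117 + \left(109 - \frac{8}{9}\right)\right)} = \frac{1}{2 \sqrt{19} + \left(-117 + \frac{973}{9}\right)} = \frac{1}{2 \sqrt{19} - \frac{80}{9}} = \frac{1}{- \frac{80}{9} + 2 \sqrt{19}}$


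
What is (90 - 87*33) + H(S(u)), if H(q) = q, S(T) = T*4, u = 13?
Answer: -2729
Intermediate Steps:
S(T) = 4*T
(90 - 87*33) + H(S(u)) = (90 - 87*33) + 4*13 = (90 - 2871) + 52 = -2781 + 52 = -2729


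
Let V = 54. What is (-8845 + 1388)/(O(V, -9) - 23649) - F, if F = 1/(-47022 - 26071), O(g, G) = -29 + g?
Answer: 545078125/1726749032 ≈ 0.31567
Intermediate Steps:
F = -1/73093 (F = 1/(-73093) = -1/73093 ≈ -1.3681e-5)
(-8845 + 1388)/(O(V, -9) - 23649) - F = (-8845 + 1388)/((-29 + 54) - 23649) - 1*(-1/73093) = -7457/(25 - 23649) + 1/73093 = -7457/(-23624) + 1/73093 = -7457*(-1/23624) + 1/73093 = 7457/23624 + 1/73093 = 545078125/1726749032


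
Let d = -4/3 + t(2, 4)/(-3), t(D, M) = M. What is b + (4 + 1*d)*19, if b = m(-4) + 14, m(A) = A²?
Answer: 166/3 ≈ 55.333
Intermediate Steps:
b = 30 (b = (-4)² + 14 = 16 + 14 = 30)
d = -8/3 (d = -4/3 + 4/(-3) = -4*⅓ + 4*(-⅓) = -4/3 - 4/3 = -8/3 ≈ -2.6667)
b + (4 + 1*d)*19 = 30 + (4 + 1*(-8/3))*19 = 30 + (4 - 8/3)*19 = 30 + (4/3)*19 = 30 + 76/3 = 166/3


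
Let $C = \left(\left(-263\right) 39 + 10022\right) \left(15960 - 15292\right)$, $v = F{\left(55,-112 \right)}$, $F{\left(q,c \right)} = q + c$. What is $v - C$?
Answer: $156923$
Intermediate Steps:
$F{\left(q,c \right)} = c + q$
$v = -57$ ($v = -112 + 55 = -57$)
$C = -156980$ ($C = \left(-10257 + 10022\right) 668 = \left(-235\right) 668 = -156980$)
$v - C = -57 - -156980 = -57 + 156980 = 156923$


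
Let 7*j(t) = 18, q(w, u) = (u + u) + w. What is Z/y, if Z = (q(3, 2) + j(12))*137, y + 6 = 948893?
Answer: 9179/6642209 ≈ 0.0013819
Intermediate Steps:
y = 948887 (y = -6 + 948893 = 948887)
q(w, u) = w + 2*u (q(w, u) = 2*u + w = w + 2*u)
j(t) = 18/7 (j(t) = (⅐)*18 = 18/7)
Z = 9179/7 (Z = ((3 + 2*2) + 18/7)*137 = ((3 + 4) + 18/7)*137 = (7 + 18/7)*137 = (67/7)*137 = 9179/7 ≈ 1311.3)
Z/y = (9179/7)/948887 = (9179/7)*(1/948887) = 9179/6642209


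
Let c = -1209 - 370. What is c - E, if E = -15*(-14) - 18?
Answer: -1771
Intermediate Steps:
c = -1579
E = 192 (E = 210 - 18 = 192)
c - E = -1579 - 1*192 = -1579 - 192 = -1771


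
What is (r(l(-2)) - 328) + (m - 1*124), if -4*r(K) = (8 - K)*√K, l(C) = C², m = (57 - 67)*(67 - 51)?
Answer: -614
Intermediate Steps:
m = -160 (m = -10*16 = -160)
r(K) = -√K*(8 - K)/4 (r(K) = -(8 - K)*√K/4 = -√K*(8 - K)/4)
(r(l(-2)) - 328) + (m - 1*124) = (√((-2)²)*(-8 + (-2)²)/4 - 328) + (-160 - 1*124) = (√4*(-8 + 4)/4 - 328) + (-160 - 124) = ((¼)*2*(-4) - 328) - 284 = (-2 - 328) - 284 = -330 - 284 = -614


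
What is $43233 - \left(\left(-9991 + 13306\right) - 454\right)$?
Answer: $40372$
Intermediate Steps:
$43233 - \left(\left(-9991 + 13306\right) - 454\right) = 43233 - \left(3315 - 454\right) = 43233 - 2861 = 40372$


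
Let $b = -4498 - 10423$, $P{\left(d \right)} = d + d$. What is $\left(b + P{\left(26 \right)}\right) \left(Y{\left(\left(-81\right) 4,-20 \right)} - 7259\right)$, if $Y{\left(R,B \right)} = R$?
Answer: $112751627$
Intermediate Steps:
$P{\left(d \right)} = 2 d$
$b = -14921$ ($b = -4498 - 10423 = -14921$)
$\left(b + P{\left(26 \right)}\right) \left(Y{\left(\left(-81\right) 4,-20 \right)} - 7259\right) = \left(-14921 + 2 \cdot 26\right) \left(\left(-81\right) 4 - 7259\right) = \left(-14921 + 52\right) \left(-324 - 7259\right) = \left(-14869\right) \left(-7583\right) = 112751627$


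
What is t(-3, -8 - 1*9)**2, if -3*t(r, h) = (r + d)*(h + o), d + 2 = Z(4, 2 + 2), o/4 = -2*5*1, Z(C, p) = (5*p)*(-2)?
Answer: 731025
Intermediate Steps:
Z(C, p) = -10*p
o = -40 (o = 4*(-2*5*1) = 4*(-10*1) = 4*(-10) = -40)
d = -42 (d = -2 - 10*(2 + 2) = -2 - 10*4 = -2 - 40 = -42)
t(r, h) = -(-42 + r)*(-40 + h)/3 (t(r, h) = -(r - 42)*(h - 40)/3 = -(-42 + r)*(-40 + h)/3)
t(-3, -8 - 1*9)**2 = (-560 + 14*(-8 - 1*9) + (40/3)*(-3) - 1/3*(-8 - 1*9)*(-3))**2 = (-560 + 14*(-8 - 9) - 40 - 1/3*(-8 - 9)*(-3))**2 = (-560 + 14*(-17) - 40 - 1/3*(-17)*(-3))**2 = (-560 - 238 - 40 - 17)**2 = (-855)**2 = 731025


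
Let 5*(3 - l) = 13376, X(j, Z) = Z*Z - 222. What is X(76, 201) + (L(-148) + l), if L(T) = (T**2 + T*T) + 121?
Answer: 407179/5 ≈ 81436.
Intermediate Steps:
X(j, Z) = -222 + Z**2 (X(j, Z) = Z**2 - 222 = -222 + Z**2)
L(T) = 121 + 2*T**2 (L(T) = (T**2 + T**2) + 121 = 2*T**2 + 121 = 121 + 2*T**2)
l = -13361/5 (l = 3 - 1/5*13376 = 3 - 13376/5 = -13361/5 ≈ -2672.2)
X(76, 201) + (L(-148) + l) = (-222 + 201**2) + ((121 + 2*(-148)**2) - 13361/5) = (-222 + 40401) + ((121 + 2*21904) - 13361/5) = 40179 + ((121 + 43808) - 13361/5) = 40179 + (43929 - 13361/5) = 40179 + 206284/5 = 407179/5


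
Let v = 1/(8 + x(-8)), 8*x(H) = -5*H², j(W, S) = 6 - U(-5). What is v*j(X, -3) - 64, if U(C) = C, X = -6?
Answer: -2059/32 ≈ -64.344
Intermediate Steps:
j(W, S) = 11 (j(W, S) = 6 - 1*(-5) = 6 + 5 = 11)
x(H) = -5*H²/8 (x(H) = (-5*H²)/8 = -5*H²/8)
v = -1/32 (v = 1/(8 - 5/8*(-8)²) = 1/(8 - 5/8*64) = 1/(8 - 40) = 1/(-32) = -1/32 ≈ -0.031250)
v*j(X, -3) - 64 = -1/32*11 - 64 = -11/32 - 64 = -2059/32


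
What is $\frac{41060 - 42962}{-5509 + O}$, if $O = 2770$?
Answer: $\frac{634}{913} \approx 0.69441$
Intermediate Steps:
$\frac{41060 - 42962}{-5509 + O} = \frac{41060 - 42962}{-5509 + 2770} = - \frac{1902}{-2739} = \left(-1902\right) \left(- \frac{1}{2739}\right) = \frac{634}{913}$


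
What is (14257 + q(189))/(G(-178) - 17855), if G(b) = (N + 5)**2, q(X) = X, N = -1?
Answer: -14446/17839 ≈ -0.80980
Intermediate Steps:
G(b) = 16 (G(b) = (-1 + 5)**2 = 4**2 = 16)
(14257 + q(189))/(G(-178) - 17855) = (14257 + 189)/(16 - 17855) = 14446/(-17839) = 14446*(-1/17839) = -14446/17839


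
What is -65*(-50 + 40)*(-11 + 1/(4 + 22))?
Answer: -7125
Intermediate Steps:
-65*(-50 + 40)*(-11 + 1/(4 + 22)) = -(-650)*(-11 + 1/26) = -(-650)*(-285)/26 = -65*1425/13 = -7125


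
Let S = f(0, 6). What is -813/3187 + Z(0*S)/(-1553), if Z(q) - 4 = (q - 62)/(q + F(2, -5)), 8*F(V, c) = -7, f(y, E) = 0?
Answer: -10508111/34645877 ≈ -0.30330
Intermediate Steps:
F(V, c) = -7/8 (F(V, c) = (1/8)*(-7) = -7/8)
S = 0
Z(q) = 4 + (-62 + q)/(-7/8 + q) (Z(q) = 4 + (q - 62)/(q - 7/8) = 4 + (-62 + q)/(-7/8 + q))
-813/3187 + Z(0*S)/(-1553) = -813/3187 + (4*(-131 + 10*(0*0))/(-7 + 8*(0*0)))/(-1553) = -813*1/3187 + (4*(-131 + 10*0)/(-7 + 8*0))*(-1/1553) = -813/3187 + (4*(-131 + 0)/(-7 + 0))*(-1/1553) = -813/3187 + (4*(-131)/(-7))*(-1/1553) = -813/3187 + (4*(-1/7)*(-131))*(-1/1553) = -813/3187 + (524/7)*(-1/1553) = -813/3187 - 524/10871 = -10508111/34645877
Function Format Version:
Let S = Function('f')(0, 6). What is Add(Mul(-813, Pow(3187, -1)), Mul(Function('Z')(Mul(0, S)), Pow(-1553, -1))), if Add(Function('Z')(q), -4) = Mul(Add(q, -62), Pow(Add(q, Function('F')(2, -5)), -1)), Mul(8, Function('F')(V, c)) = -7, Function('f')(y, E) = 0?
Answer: Rational(-10508111, 34645877) ≈ -0.30330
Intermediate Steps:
Function('F')(V, c) = Rational(-7, 8) (Function('F')(V, c) = Mul(Rational(1, 8), -7) = Rational(-7, 8))
S = 0
Function('Z')(q) = Add(4, Mul(Pow(Add(Rational(-7, 8), q), -1), Add(-62, q))) (Function('Z')(q) = Add(4, Mul(Add(q, -62), Pow(Add(q, Rational(-7, 8)), -1))) = Add(4, Mul(Add(-62, q), Pow(Add(Rational(-7, 8), q), -1))) = Add(4, Mul(Pow(Add(Rational(-7, 8), q), -1), Add(-62, q))))
Add(Mul(-813, Pow(3187, -1)), Mul(Function('Z')(Mul(0, S)), Pow(-1553, -1))) = Add(Mul(-813, Pow(3187, -1)), Mul(Mul(4, Pow(Add(-7, Mul(8, Mul(0, 0))), -1), Add(-131, Mul(10, Mul(0, 0)))), Pow(-1553, -1))) = Add(Mul(-813, Rational(1, 3187)), Mul(Mul(4, Pow(Add(-7, Mul(8, 0)), -1), Add(-131, Mul(10, 0))), Rational(-1, 1553))) = Add(Rational(-813, 3187), Mul(Mul(4, Pow(Add(-7, 0), -1), Add(-131, 0)), Rational(-1, 1553))) = Add(Rational(-813, 3187), Mul(Mul(4, Pow(-7, -1), -131), Rational(-1, 1553))) = Add(Rational(-813, 3187), Mul(Mul(4, Rational(-1, 7), -131), Rational(-1, 1553))) = Add(Rational(-813, 3187), Mul(Rational(524, 7), Rational(-1, 1553))) = Add(Rational(-813, 3187), Rational(-524, 10871)) = Rational(-10508111, 34645877)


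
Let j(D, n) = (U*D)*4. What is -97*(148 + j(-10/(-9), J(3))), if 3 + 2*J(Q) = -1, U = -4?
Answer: -113684/9 ≈ -12632.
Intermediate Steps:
J(Q) = -2 (J(Q) = -3/2 + (½)*(-1) = -3/2 - ½ = -2)
j(D, n) = -16*D (j(D, n) = -4*D*4 = -16*D)
-97*(148 + j(-10/(-9), J(3))) = -97*(148 - (-160)/(-9)) = -97*(148 - (-160)*(-1)/9) = -97*(148 - 16*10/9) = -97*(148 - 160/9) = -97*1172/9 = -113684/9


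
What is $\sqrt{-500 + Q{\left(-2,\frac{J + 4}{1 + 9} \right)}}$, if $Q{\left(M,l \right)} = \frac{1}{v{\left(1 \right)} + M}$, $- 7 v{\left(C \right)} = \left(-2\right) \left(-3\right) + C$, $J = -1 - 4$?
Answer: $\frac{i \sqrt{4503}}{3} \approx 22.368 i$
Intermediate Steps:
$J = -5$ ($J = -1 - 4 = -5$)
$v{\left(C \right)} = - \frac{6}{7} - \frac{C}{7}$ ($v{\left(C \right)} = - \frac{\left(-2\right) \left(-3\right) + C}{7} = - \frac{6 + C}{7} = - \frac{6}{7} - \frac{C}{7}$)
$Q{\left(M,l \right)} = \frac{1}{-1 + M}$ ($Q{\left(M,l \right)} = \frac{1}{\left(- \frac{6}{7} - \frac{1}{7}\right) + M} = \frac{1}{-1 + M}$)
$\sqrt{-500 + Q{\left(-2,\frac{J + 4}{1 + 9} \right)}} = \sqrt{-500 + \frac{1}{-1 - 2}} = \sqrt{-500 + \frac{1}{-3}} = \sqrt{-500 - \frac{1}{3}} = \sqrt{- \frac{1501}{3}} = \frac{i \sqrt{4503}}{3}$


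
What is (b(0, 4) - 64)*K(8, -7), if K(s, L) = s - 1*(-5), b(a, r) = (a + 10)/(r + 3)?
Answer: -5694/7 ≈ -813.43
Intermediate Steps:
b(a, r) = (10 + a)/(3 + r)
K(s, L) = 5 + s (K(s, L) = s + 5 = 5 + s)
(b(0, 4) - 64)*K(8, -7) = ((10 + 0)/(3 + 4) - 64)*(5 + 8) = (10/7 - 64)*13 = -438/7*13 = -5694/7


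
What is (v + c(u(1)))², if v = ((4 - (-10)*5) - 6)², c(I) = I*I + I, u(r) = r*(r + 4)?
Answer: 5447556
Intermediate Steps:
u(r) = r*(4 + r)
c(I) = I + I² (c(I) = I² + I = I + I²)
v = 2304 (v = ((4 - 2*(-25)) - 6)² = ((4 + 50) - 6)² = (54 - 6)² = 48² = 2304)
(v + c(u(1)))² = (2304 + (1*(4 + 1))*(1 + 1*(4 + 1)))² = (2304 + (1*5)*(1 + 1*5))² = (2304 + 5*(1 + 5))² = (2304 + 5*6)² = (2304 + 30)² = 2334² = 5447556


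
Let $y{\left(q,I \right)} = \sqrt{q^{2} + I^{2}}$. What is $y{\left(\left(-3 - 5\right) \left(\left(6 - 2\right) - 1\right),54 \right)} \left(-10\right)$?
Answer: $- 60 \sqrt{97} \approx -590.93$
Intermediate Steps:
$y{\left(q,I \right)} = \sqrt{I^{2} + q^{2}}$
$y{\left(\left(-3 - 5\right) \left(\left(6 - 2\right) - 1\right),54 \right)} \left(-10\right) = \sqrt{54^{2} + \left(\left(-3 - 5\right) \left(\left(6 - 2\right) - 1\right)\right)^{2}} \left(-10\right) = \sqrt{2916 + \left(- 8 \left(4 - 1\right)\right)^{2}} \left(-10\right) = \sqrt{2916 + \left(\left(-8\right) 3\right)^{2}} \left(-10\right) = \sqrt{2916 + \left(-24\right)^{2}} \left(-10\right) = \sqrt{2916 + 576} \left(-10\right) = \sqrt{3492} \left(-10\right) = 6 \sqrt{97} \left(-10\right) = - 60 \sqrt{97}$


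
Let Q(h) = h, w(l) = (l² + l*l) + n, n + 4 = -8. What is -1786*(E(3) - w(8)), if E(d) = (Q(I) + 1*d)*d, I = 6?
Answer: 158954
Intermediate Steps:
n = -12 (n = -4 - 8 = -12)
w(l) = -12 + 2*l² (w(l) = (l² + l*l) - 12 = (l² + l²) - 12 = 2*l² - 12 = -12 + 2*l²)
E(d) = d*(6 + d) (E(d) = (6 + 1*d)*d = (6 + d)*d = d*(6 + d))
-1786*(E(3) - w(8)) = -1786*(3*(6 + 3) - (-12 + 2*8²)) = -1786*(3*9 - (-12 + 2*64)) = -1786*(27 - (-12 + 128)) = -1786*(27 - 1*116) = -1786*(27 - 116) = -1786*(-89) = 158954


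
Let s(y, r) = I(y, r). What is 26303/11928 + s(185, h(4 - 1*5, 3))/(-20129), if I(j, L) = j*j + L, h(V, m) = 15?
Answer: 121038367/240098712 ≈ 0.50412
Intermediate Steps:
I(j, L) = L + j² (I(j, L) = j² + L = L + j²)
s(y, r) = r + y²
26303/11928 + s(185, h(4 - 1*5, 3))/(-20129) = 26303/11928 + (15 + 185²)/(-20129) = 26303*(1/11928) + (15 + 34225)*(-1/20129) = 26303/11928 + 34240*(-1/20129) = 26303/11928 - 34240/20129 = 121038367/240098712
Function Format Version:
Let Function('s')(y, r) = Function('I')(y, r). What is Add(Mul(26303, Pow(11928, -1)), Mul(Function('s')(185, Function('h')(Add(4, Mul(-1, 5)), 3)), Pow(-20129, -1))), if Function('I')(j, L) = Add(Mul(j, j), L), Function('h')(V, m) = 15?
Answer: Rational(121038367, 240098712) ≈ 0.50412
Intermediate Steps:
Function('I')(j, L) = Add(L, Pow(j, 2)) (Function('I')(j, L) = Add(Pow(j, 2), L) = Add(L, Pow(j, 2)))
Function('s')(y, r) = Add(r, Pow(y, 2))
Add(Mul(26303, Pow(11928, -1)), Mul(Function('s')(185, Function('h')(Add(4, Mul(-1, 5)), 3)), Pow(-20129, -1))) = Add(Mul(26303, Pow(11928, -1)), Mul(Add(15, Pow(185, 2)), Pow(-20129, -1))) = Add(Mul(26303, Rational(1, 11928)), Mul(Add(15, 34225), Rational(-1, 20129))) = Add(Rational(26303, 11928), Mul(34240, Rational(-1, 20129))) = Add(Rational(26303, 11928), Rational(-34240, 20129)) = Rational(121038367, 240098712)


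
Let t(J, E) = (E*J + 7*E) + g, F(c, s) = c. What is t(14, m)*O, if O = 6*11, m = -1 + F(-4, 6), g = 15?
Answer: -5940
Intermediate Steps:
m = -5 (m = -1 - 4 = -5)
t(J, E) = 15 + 7*E + E*J (t(J, E) = (E*J + 7*E) + 15 = (7*E + E*J) + 15 = 15 + 7*E + E*J)
O = 66
t(14, m)*O = (15 + 7*(-5) - 5*14)*66 = (15 - 35 - 70)*66 = -90*66 = -5940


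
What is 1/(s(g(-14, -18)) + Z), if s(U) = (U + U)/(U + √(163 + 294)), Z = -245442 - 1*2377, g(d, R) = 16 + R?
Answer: -112262015/27820662277821 + 4*√457/27820662277821 ≈ -4.0352e-6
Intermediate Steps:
Z = -247819 (Z = -245442 - 2377 = -247819)
s(U) = 2*U/(U + √457) (s(U) = (2*U)/(U + √457) = 2*U/(U + √457))
1/(s(g(-14, -18)) + Z) = 1/(2*(16 - 18)/((16 - 18) + √457) - 247819) = 1/(2*(-2)/(-2 + √457) - 247819) = 1/(-4/(-2 + √457) - 247819) = 1/(-247819 - 4/(-2 + √457))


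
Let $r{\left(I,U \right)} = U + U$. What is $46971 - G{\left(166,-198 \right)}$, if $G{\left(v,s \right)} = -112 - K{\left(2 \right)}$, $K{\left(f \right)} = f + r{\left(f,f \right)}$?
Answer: $47089$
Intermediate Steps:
$r{\left(I,U \right)} = 2 U$
$K{\left(f \right)} = 3 f$ ($K{\left(f \right)} = f + 2 f = 3 f$)
$G{\left(v,s \right)} = -118$ ($G{\left(v,s \right)} = -112 - 3 \cdot 2 = -112 - 6 = -118$)
$46971 - G{\left(166,-198 \right)} = 46971 - -118 = 46971 + 118 = 47089$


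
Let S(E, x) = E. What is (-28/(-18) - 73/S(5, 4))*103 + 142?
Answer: -54071/45 ≈ -1201.6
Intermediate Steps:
(-28/(-18) - 73/S(5, 4))*103 + 142 = (-28/(-18) - 73/5)*103 + 142 = (-28*(-1/18) - 73*⅕)*103 + 142 = (14/9 - 73/5)*103 + 142 = -587/45*103 + 142 = -60461/45 + 142 = -54071/45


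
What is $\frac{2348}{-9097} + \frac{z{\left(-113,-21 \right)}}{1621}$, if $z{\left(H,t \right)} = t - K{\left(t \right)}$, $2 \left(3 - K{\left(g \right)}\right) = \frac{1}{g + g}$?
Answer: $- \frac{338061721}{1238683908} \approx -0.27292$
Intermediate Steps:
$K{\left(g \right)} = 3 - \frac{1}{4 g}$ ($K{\left(g \right)} = 3 - \frac{1}{2 \left(g + g\right)} = 3 - \frac{1}{2 \cdot 2 g} = 3 - \frac{\frac{1}{2} \frac{1}{g}}{2} = 3 - \frac{1}{4 g}$)
$z{\left(H,t \right)} = -3 + t + \frac{1}{4 t}$ ($z{\left(H,t \right)} = t - \left(3 - \frac{1}{4 t}\right) = -3 + t + \frac{1}{4 t}$)
$\frac{2348}{-9097} + \frac{z{\left(-113,-21 \right)}}{1621} = \frac{2348}{-9097} + \frac{-3 - 21 + \frac{1}{4 \left(-21\right)}}{1621} = 2348 \left(- \frac{1}{9097}\right) + \left(-3 - 21 + \frac{1}{4} \left(- \frac{1}{21}\right)\right) \frac{1}{1621} = - \frac{2348}{9097} + \left(-3 - 21 - \frac{1}{84}\right) \frac{1}{1621} = - \frac{2348}{9097} - \frac{2017}{136164} = - \frac{338061721}{1238683908}$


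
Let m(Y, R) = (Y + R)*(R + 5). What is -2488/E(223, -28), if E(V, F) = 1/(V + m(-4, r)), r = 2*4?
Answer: -684200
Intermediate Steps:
r = 8
m(Y, R) = (5 + R)*(R + Y) (m(Y, R) = (R + Y)*(5 + R) = (5 + R)*(R + Y))
E(V, F) = 1/(52 + V) (E(V, F) = 1/(V + (8² + 5*8 + 5*(-4) + 8*(-4))) = 1/(V + (64 + 40 - 20 - 32)) = 1/(V + 52) = 1/(52 + V))
-2488/E(223, -28) = -2488/(1/(52 + 223)) = -2488/(1/275) = -2488/1/275 = -2488*275 = -684200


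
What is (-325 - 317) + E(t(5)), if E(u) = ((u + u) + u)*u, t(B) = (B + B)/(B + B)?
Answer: -639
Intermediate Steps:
t(B) = 1 (t(B) = (2*B)/((2*B)) = (2*B)*(1/(2*B)) = 1)
E(u) = 3*u² (E(u) = (2*u + u)*u = (3*u)*u = 3*u²)
(-325 - 317) + E(t(5)) = (-325 - 317) + 3*1² = -642 + 3*1 = -642 + 3 = -639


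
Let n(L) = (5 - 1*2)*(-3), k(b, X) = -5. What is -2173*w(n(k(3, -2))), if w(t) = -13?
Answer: 28249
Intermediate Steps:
n(L) = -9 (n(L) = (5 - 2)*(-3) = 3*(-3) = -9)
-2173*w(n(k(3, -2))) = -2173*(-13) = 28249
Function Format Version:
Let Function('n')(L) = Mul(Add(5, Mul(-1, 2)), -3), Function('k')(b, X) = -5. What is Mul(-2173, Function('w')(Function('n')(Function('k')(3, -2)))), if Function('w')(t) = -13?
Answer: 28249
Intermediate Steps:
Function('n')(L) = -9 (Function('n')(L) = Mul(Add(5, -2), -3) = Mul(3, -3) = -9)
Mul(-2173, Function('w')(Function('n')(Function('k')(3, -2)))) = Mul(-2173, -13) = 28249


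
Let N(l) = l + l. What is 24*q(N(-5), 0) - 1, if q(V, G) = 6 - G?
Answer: 143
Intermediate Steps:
N(l) = 2*l
24*q(N(-5), 0) - 1 = 24*(6 - 1*0) - 1 = 24*(6 + 0) - 1 = 24*6 - 1 = 144 - 1 = 143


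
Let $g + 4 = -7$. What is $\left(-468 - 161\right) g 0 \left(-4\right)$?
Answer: $0$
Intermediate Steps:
$g = -11$ ($g = -4 - 7 = -11$)
$\left(-468 - 161\right) g 0 \left(-4\right) = \left(-468 - 161\right) \left(-11\right) 0 \left(-4\right) = - 629 \cdot 0 \left(-4\right) = \left(-629\right) 0 = 0$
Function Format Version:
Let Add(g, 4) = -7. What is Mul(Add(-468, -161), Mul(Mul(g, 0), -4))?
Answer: 0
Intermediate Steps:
g = -11 (g = Add(-4, -7) = -11)
Mul(Add(-468, -161), Mul(Mul(g, 0), -4)) = Mul(Add(-468, -161), Mul(Mul(-11, 0), -4)) = Mul(-629, Mul(0, -4)) = Mul(-629, 0) = 0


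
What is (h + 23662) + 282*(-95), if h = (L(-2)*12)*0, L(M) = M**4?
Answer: -3128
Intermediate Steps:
h = 0 (h = ((-2)**4*12)*0 = (16*12)*0 = 192*0 = 0)
(h + 23662) + 282*(-95) = (0 + 23662) + 282*(-95) = 23662 - 26790 = -3128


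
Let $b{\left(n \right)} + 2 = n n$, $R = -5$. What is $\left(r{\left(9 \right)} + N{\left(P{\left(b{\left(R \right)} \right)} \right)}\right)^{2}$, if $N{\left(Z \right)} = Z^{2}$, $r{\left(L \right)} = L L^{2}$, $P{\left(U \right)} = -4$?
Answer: $555025$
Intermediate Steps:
$b{\left(n \right)} = -2 + n^{2}$ ($b{\left(n \right)} = -2 + n n = -2 + n^{2}$)
$r{\left(L \right)} = L^{3}$
$\left(r{\left(9 \right)} + N{\left(P{\left(b{\left(R \right)} \right)} \right)}\right)^{2} = \left(9^{3} + \left(-4\right)^{2}\right)^{2} = \left(729 + 16\right)^{2} = 745^{2} = 555025$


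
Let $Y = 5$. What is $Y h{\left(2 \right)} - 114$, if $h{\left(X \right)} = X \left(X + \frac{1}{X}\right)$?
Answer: $-89$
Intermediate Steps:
$Y h{\left(2 \right)} - 114 = 5 \left(1 + 2^{2}\right) - 114 = 5 \left(1 + 4\right) - 114 = 5 \cdot 5 - 114 = 25 - 114 = -89$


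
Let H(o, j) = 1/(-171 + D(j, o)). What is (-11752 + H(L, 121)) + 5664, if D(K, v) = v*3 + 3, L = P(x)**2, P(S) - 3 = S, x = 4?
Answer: -127849/21 ≈ -6088.0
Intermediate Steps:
P(S) = 3 + S
L = 49 (L = (3 + 4)**2 = 7**2 = 49)
D(K, v) = 3 + 3*v (D(K, v) = 3*v + 3 = 3 + 3*v)
H(o, j) = 1/(-168 + 3*o) (H(o, j) = 1/(-171 + (3 + 3*o)) = 1/(-168 + 3*o))
(-11752 + H(L, 121)) + 5664 = (-11752 + 1/(3*(-56 + 49))) + 5664 = (-11752 + (1/3)/(-7)) + 5664 = (-11752 + (1/3)*(-1/7)) + 5664 = (-11752 - 1/21) + 5664 = -246793/21 + 5664 = -127849/21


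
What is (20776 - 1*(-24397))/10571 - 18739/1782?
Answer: -10690153/1712502 ≈ -6.2424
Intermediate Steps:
(20776 - 1*(-24397))/10571 - 18739/1782 = (20776 + 24397)*(1/10571) - 18739*1/1782 = 45173*(1/10571) - 18739/1782 = 45173/10571 - 18739/1782 = -10690153/1712502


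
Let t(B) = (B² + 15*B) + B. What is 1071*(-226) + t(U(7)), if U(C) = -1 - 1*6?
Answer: -242109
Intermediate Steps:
U(C) = -7 (U(C) = -1 - 6 = -7)
t(B) = B² + 16*B
1071*(-226) + t(U(7)) = 1071*(-226) - 7*(16 - 7) = -242046 - 7*9 = -242046 - 63 = -242109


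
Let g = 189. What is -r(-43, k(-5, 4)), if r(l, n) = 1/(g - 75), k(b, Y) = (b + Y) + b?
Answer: -1/114 ≈ -0.0087719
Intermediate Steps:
k(b, Y) = Y + 2*b (k(b, Y) = (Y + b) + b = Y + 2*b)
r(l, n) = 1/114 (r(l, n) = 1/(189 - 75) = 1/114)
-r(-43, k(-5, 4)) = -1*1/114 = -1/114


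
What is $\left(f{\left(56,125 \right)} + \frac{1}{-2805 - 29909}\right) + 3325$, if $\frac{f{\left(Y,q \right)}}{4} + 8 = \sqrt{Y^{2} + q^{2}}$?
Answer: $\frac{107727201}{32714} + 4 \sqrt{18761} \approx 3840.9$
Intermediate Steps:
$f{\left(Y,q \right)} = -32 + 4 \sqrt{Y^{2} + q^{2}}$
$\left(f{\left(56,125 \right)} + \frac{1}{-2805 - 29909}\right) + 3325 = \left(\left(-32 + 4 \sqrt{56^{2} + 125^{2}}\right) + \frac{1}{-2805 - 29909}\right) + 3325 = \left(\left(-32 + 4 \sqrt{3136 + 15625}\right) + \frac{1}{-32714}\right) + 3325 = \left(\left(-32 + 4 \sqrt{18761}\right) - \frac{1}{32714}\right) + 3325 = \left(- \frac{1046849}{32714} + 4 \sqrt{18761}\right) + 3325 = \frac{107727201}{32714} + 4 \sqrt{18761}$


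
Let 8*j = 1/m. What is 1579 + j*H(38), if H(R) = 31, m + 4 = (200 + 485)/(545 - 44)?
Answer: 16646077/10552 ≈ 1577.5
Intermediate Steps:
m = -1319/501 (m = -4 + (200 + 485)/(545 - 44) = -4 + 685/501 = -1319/501 ≈ -2.6327)
j = -501/10552 (j = 1/(8*(-1319/501)) = (1/8)*(-501/1319) = -501/10552 ≈ -0.047479)
1579 + j*H(38) = 1579 - 501/10552*31 = 1579 - 15531/10552 = 16646077/10552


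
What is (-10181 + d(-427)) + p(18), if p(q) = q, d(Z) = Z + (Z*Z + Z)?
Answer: 171312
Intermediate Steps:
d(Z) = Z² + 2*Z (d(Z) = Z + (Z² + Z) = Z + (Z + Z²) = Z² + 2*Z)
(-10181 + d(-427)) + p(18) = (-10181 - 427*(2 - 427)) + 18 = (-10181 - 427*(-425)) + 18 = (-10181 + 181475) + 18 = 171294 + 18 = 171312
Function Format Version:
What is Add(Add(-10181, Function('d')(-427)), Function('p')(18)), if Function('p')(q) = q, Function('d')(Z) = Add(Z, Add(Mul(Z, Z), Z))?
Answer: 171312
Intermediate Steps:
Function('d')(Z) = Add(Pow(Z, 2), Mul(2, Z)) (Function('d')(Z) = Add(Z, Add(Pow(Z, 2), Z)) = Add(Z, Add(Z, Pow(Z, 2))) = Add(Pow(Z, 2), Mul(2, Z)))
Add(Add(-10181, Function('d')(-427)), Function('p')(18)) = Add(Add(-10181, Mul(-427, Add(2, -427))), 18) = Add(Add(-10181, Mul(-427, -425)), 18) = Add(Add(-10181, 181475), 18) = Add(171294, 18) = 171312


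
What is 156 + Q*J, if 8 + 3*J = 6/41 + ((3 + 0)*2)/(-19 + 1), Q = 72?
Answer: -1660/41 ≈ -40.488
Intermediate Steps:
J = -1007/369 (J = -8/3 + (6/41 + ((3 + 0)*2)/(-19 + 1))/3 = -8/3 + (6*(1/41) + (3*2)/(-18))/3 = -8/3 + (6/41 + 6*(-1/18))/3 = -8/3 + (6/41 - 1/3)/3 = -8/3 + (1/3)*(-23/123) = -8/3 - 23/369 = -1007/369 ≈ -2.7290)
156 + Q*J = 156 + 72*(-1007/369) = 156 - 8056/41 = -1660/41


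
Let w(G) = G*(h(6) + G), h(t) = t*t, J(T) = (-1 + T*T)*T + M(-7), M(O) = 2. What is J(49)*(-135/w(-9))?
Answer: 588010/9 ≈ 65334.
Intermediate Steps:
J(T) = 2 + T*(-1 + T**2) (J(T) = (-1 + T*T)*T + 2 = (-1 + T**2)*T + 2 = T*(-1 + T**2) + 2 = 2 + T*(-1 + T**2))
h(t) = t**2
w(G) = G*(36 + G) (w(G) = G*(6**2 + G) = G*(36 + G))
J(49)*(-135/w(-9)) = (2 + 49**3 - 1*49)*(-135*(-1/(9*(36 - 9)))) = (2 + 117649 - 49)*(-135/((-9*27))) = 117602*(-135/(-243)) = 117602*(-135*(-1/243)) = 117602*(5/9) = 588010/9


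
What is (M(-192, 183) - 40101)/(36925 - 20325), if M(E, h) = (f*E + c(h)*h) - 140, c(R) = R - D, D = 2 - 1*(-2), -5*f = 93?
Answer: -4891/20750 ≈ -0.23571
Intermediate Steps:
f = -93/5 (f = -⅕*93 = -93/5 ≈ -18.600)
D = 4 (D = 2 + 2 = 4)
c(R) = -4 + R (c(R) = R - 1*4 = R - 4 = -4 + R)
M(E, h) = -140 - 93*E/5 + h*(-4 + h) (M(E, h) = (-93*E/5 + (-4 + h)*h) - 140 = (-93*E/5 + h*(-4 + h)) - 140 = -140 - 93*E/5 + h*(-4 + h))
(M(-192, 183) - 40101)/(36925 - 20325) = ((-140 - 93/5*(-192) + 183*(-4 + 183)) - 40101)/(36925 - 20325) = ((-140 + 17856/5 + 183*179) - 40101)/16600 = ((-140 + 17856/5 + 32757) - 40101)*(1/16600) = (180941/5 - 40101)*(1/16600) = -19564/5*1/16600 = -4891/20750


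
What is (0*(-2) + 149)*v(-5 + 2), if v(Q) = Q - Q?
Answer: 0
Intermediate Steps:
v(Q) = 0
(0*(-2) + 149)*v(-5 + 2) = (0*(-2) + 149)*0 = (0 + 149)*0 = 149*0 = 0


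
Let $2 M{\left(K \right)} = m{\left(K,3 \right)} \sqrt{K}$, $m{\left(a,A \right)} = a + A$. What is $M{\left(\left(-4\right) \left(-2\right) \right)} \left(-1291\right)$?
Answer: $- 14201 \sqrt{2} \approx -20083.0$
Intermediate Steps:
$m{\left(a,A \right)} = A + a$
$M{\left(K \right)} = \frac{\sqrt{K} \left(3 + K\right)}{2}$ ($M{\left(K \right)} = \frac{\left(3 + K\right) \sqrt{K}}{2} = \frac{\sqrt{K} \left(3 + K\right)}{2}$)
$M{\left(\left(-4\right) \left(-2\right) \right)} \left(-1291\right) = \frac{\sqrt{\left(-4\right) \left(-2\right)} \left(3 - -8\right)}{2} \left(-1291\right) = \frac{\sqrt{8} \left(3 + 8\right)}{2} \left(-1291\right) = \frac{1}{2} \cdot 2 \sqrt{2} \cdot 11 \left(-1291\right) = 11 \sqrt{2} \left(-1291\right) = - 14201 \sqrt{2}$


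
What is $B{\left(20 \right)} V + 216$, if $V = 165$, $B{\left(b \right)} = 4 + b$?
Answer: $4176$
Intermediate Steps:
$B{\left(20 \right)} V + 216 = \left(4 + 20\right) 165 + 216 = 24 \cdot 165 + 216 = 3960 + 216 = 4176$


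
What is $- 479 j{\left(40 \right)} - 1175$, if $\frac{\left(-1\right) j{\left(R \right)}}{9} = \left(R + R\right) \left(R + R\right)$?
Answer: $27589225$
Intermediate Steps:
$j{\left(R \right)} = - 36 R^{2}$ ($j{\left(R \right)} = - 9 \left(R + R\right) \left(R + R\right) = - 9 \cdot 2 R 2 R = - 9 \cdot 4 R^{2} = - 36 R^{2}$)
$- 479 j{\left(40 \right)} - 1175 = - 479 \left(- 36 \cdot 40^{2}\right) - 1175 = - 479 \left(\left(-36\right) 1600\right) - 1175 = \left(-479\right) \left(-57600\right) - 1175 = 27590400 - 1175 = 27589225$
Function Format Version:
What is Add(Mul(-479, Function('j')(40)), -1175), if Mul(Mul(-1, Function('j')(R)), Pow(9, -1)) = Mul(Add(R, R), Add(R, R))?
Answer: 27589225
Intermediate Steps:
Function('j')(R) = Mul(-36, Pow(R, 2)) (Function('j')(R) = Mul(-9, Mul(Add(R, R), Add(R, R))) = Mul(-9, Mul(Mul(2, R), Mul(2, R))) = Mul(-9, Mul(4, Pow(R, 2))) = Mul(-36, Pow(R, 2)))
Add(Mul(-479, Function('j')(40)), -1175) = Add(Mul(-479, Mul(-36, Pow(40, 2))), -1175) = Add(Mul(-479, Mul(-36, 1600)), -1175) = Add(Mul(-479, -57600), -1175) = Add(27590400, -1175) = 27589225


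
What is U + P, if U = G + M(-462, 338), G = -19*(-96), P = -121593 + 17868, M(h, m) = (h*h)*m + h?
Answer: 72041709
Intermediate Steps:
M(h, m) = h + m*h² (M(h, m) = h²*m + h = m*h² + h = h + m*h²)
P = -103725
G = 1824
U = 72145434 (U = 1824 - 462*(1 - 462*338) = 1824 - 462*(1 - 156156) = 1824 - 462*(-156155) = 1824 + 72143610 = 72145434)
U + P = 72145434 - 103725 = 72041709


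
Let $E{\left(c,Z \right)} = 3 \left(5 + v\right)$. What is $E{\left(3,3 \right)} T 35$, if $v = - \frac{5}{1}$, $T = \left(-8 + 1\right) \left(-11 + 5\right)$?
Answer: $0$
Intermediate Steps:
$T = 42$ ($T = \left(-7\right) \left(-6\right) = 42$)
$v = -5$ ($v = \left(-5\right) 1 = -5$)
$E{\left(c,Z \right)} = 0$ ($E{\left(c,Z \right)} = 3 \left(5 - 5\right) = 3 \cdot 0 = 0$)
$E{\left(3,3 \right)} T 35 = 0 \cdot 42 \cdot 35 = 0 \cdot 35 = 0$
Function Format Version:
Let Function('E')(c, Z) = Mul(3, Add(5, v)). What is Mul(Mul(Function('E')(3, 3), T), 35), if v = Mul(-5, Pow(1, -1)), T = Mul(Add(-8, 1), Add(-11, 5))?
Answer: 0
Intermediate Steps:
T = 42 (T = Mul(-7, -6) = 42)
v = -5 (v = Mul(-5, 1) = -5)
Function('E')(c, Z) = 0 (Function('E')(c, Z) = Mul(3, Add(5, -5)) = Mul(3, 0) = 0)
Mul(Mul(Function('E')(3, 3), T), 35) = Mul(Mul(0, 42), 35) = Mul(0, 35) = 0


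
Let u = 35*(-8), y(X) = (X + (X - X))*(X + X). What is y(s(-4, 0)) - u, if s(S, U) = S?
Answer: 312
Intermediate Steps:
y(X) = 2*X² (y(X) = (X + 0)*(2*X) = X*(2*X) = 2*X²)
u = -280
y(s(-4, 0)) - u = 2*(-4)² - 1*(-280) = 2*16 + 280 = 32 + 280 = 312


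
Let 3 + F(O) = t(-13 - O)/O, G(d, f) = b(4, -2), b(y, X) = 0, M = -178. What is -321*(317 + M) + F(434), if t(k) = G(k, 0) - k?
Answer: -19365501/434 ≈ -44621.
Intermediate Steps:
G(d, f) = 0
t(k) = -k (t(k) = 0 - k = -k)
F(O) = -3 + (13 + O)/O (F(O) = -3 + (-(-13 - O))/O = -3 + (13 + O)/O)
-321*(317 + M) + F(434) = -321*(317 - 178) + (-2 + 13/434) = -321*139 + (-2 + 13*(1/434)) = -44619 + (-2 + 13/434) = -44619 - 855/434 = -19365501/434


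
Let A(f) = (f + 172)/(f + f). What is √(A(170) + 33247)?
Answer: √960867370/170 ≈ 182.34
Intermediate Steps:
A(f) = (172 + f)/(2*f) (A(f) = (172 + f)/((2*f)) = (172 + f)*(1/(2*f)) = (172 + f)/(2*f))
√(A(170) + 33247) = √((½)*(172 + 170)/170 + 33247) = √((½)*(1/170)*342 + 33247) = √(171/170 + 33247) = √(5652161/170) = √960867370/170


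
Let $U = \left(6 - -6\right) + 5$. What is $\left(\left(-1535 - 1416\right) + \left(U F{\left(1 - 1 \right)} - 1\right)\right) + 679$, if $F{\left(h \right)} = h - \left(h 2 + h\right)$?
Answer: $-2273$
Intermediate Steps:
$U = 17$ ($U = \left(6 + 6\right) + 5 = 12 + 5 = 17$)
$F{\left(h \right)} = - 2 h$ ($F{\left(h \right)} = h - \left(2 h + h\right) = h - 3 h = - 2 h$)
$\left(\left(-1535 - 1416\right) + \left(U F{\left(1 - 1 \right)} - 1\right)\right) + 679 = \left(\left(-1535 - 1416\right) - \left(1 - 17 \left(- 2 \left(1 - 1\right)\right)\right)\right) + 679 = \left(-2951 - \left(1 - 17 \left(\left(-2\right) 0\right)\right)\right) + 679 = \left(-2951 + \left(17 \cdot 0 - 1\right)\right) + 679 = \left(-2951 + \left(0 - 1\right)\right) + 679 = \left(-2951 - 1\right) + 679 = -2952 + 679 = -2273$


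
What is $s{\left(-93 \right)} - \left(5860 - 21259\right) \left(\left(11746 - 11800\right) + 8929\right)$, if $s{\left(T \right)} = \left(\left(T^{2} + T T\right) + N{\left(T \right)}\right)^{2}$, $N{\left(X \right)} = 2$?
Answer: $435956125$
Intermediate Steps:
$s{\left(T \right)} = \left(2 + 2 T^{2}\right)^{2}$ ($s{\left(T \right)} = \left(\left(T^{2} + T T\right) + 2\right)^{2} = \left(\left(T^{2} + T^{2}\right) + 2\right)^{2} = \left(2 T^{2} + 2\right)^{2} = \left(2 + 2 T^{2}\right)^{2}$)
$s{\left(-93 \right)} - \left(5860 - 21259\right) \left(\left(11746 - 11800\right) + 8929\right) = 4 \left(1 + \left(-93\right)^{2}\right)^{2} - \left(5860 - 21259\right) \left(\left(11746 - 11800\right) + 8929\right) = 4 \left(1 + 8649\right)^{2} - - 15399 \left(\left(11746 - 11800\right) + 8929\right) = 4 \cdot 8650^{2} - - 15399 \left(-54 + 8929\right) = 4 \cdot 74822500 - \left(-15399\right) 8875 = 299290000 - -136666125 = 299290000 + 136666125 = 435956125$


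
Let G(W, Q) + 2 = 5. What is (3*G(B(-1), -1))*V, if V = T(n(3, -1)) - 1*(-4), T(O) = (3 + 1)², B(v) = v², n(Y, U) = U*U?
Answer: 180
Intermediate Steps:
n(Y, U) = U²
G(W, Q) = 3 (G(W, Q) = -2 + 5 = 3)
T(O) = 16 (T(O) = 4² = 16)
V = 20 (V = 16 - 1*(-4) = 16 + 4 = 20)
(3*G(B(-1), -1))*V = (3*3)*20 = 9*20 = 180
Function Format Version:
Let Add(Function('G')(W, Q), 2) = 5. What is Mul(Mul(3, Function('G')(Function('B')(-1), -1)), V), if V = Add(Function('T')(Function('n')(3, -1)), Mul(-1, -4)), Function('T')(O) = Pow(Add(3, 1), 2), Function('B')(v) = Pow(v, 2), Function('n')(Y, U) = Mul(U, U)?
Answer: 180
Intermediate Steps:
Function('n')(Y, U) = Pow(U, 2)
Function('G')(W, Q) = 3 (Function('G')(W, Q) = Add(-2, 5) = 3)
Function('T')(O) = 16 (Function('T')(O) = Pow(4, 2) = 16)
V = 20 (V = Add(16, Mul(-1, -4)) = Add(16, 4) = 20)
Mul(Mul(3, Function('G')(Function('B')(-1), -1)), V) = Mul(Mul(3, 3), 20) = Mul(9, 20) = 180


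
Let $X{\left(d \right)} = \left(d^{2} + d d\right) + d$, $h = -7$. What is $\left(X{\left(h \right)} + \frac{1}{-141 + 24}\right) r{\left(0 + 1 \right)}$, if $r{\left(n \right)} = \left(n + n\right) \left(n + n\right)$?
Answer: $\frac{42584}{117} \approx 363.97$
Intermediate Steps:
$X{\left(d \right)} = d + 2 d^{2}$ ($X{\left(d \right)} = \left(d^{2} + d^{2}\right) + d = 2 d^{2} + d = d + 2 d^{2}$)
$r{\left(n \right)} = 4 n^{2}$ ($r{\left(n \right)} = 2 n 2 n = 4 n^{2}$)
$\left(X{\left(h \right)} + \frac{1}{-141 + 24}\right) r{\left(0 + 1 \right)} = \left(- 7 \left(1 + 2 \left(-7\right)\right) + \frac{1}{-141 + 24}\right) 4 \left(0 + 1\right)^{2} = \left(- 7 \left(1 - 14\right) + \frac{1}{-117}\right) 4 \cdot 1^{2} = \left(\left(-7\right) \left(-13\right) - \frac{1}{117}\right) 4 \cdot 1 = \left(91 - \frac{1}{117}\right) 4 = \frac{10646}{117} \cdot 4 = \frac{42584}{117}$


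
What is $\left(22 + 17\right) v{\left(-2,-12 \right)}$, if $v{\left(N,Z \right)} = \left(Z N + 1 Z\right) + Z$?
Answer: $0$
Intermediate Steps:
$v{\left(N,Z \right)} = 2 Z + N Z$ ($v{\left(N,Z \right)} = \left(N Z + Z\right) + Z = \left(Z + N Z\right) + Z = 2 Z + N Z$)
$\left(22 + 17\right) v{\left(-2,-12 \right)} = \left(22 + 17\right) \left(- 12 \left(2 - 2\right)\right) = 39 \left(\left(-12\right) 0\right) = 39 \cdot 0 = 0$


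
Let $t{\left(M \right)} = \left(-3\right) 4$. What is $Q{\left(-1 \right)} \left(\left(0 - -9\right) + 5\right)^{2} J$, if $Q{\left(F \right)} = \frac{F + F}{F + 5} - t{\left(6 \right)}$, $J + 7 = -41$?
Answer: $-108192$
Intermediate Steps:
$t{\left(M \right)} = -12$
$J = -48$ ($J = -7 - 41 = -48$)
$Q{\left(F \right)} = 12 + \frac{2 F}{5 + F}$ ($Q{\left(F \right)} = \frac{F + F}{F + 5} - -12 = \frac{2 F}{5 + F} + 12 = 12 + \frac{2 F}{5 + F}$)
$Q{\left(-1 \right)} \left(\left(0 - -9\right) + 5\right)^{2} J = \frac{2 \left(30 + 7 \left(-1\right)\right)}{5 - 1} \left(\left(0 - -9\right) + 5\right)^{2} \left(-48\right) = \frac{2 \left(30 - 7\right)}{4} \left(\left(0 + 9\right) + 5\right)^{2} \left(-48\right) = 2 \cdot \frac{1}{4} \cdot 23 \left(9 + 5\right)^{2} \left(-48\right) = \frac{23 \cdot 14^{2}}{2} \left(-48\right) = \frac{23}{2} \cdot 196 \left(-48\right) = 2254 \left(-48\right) = -108192$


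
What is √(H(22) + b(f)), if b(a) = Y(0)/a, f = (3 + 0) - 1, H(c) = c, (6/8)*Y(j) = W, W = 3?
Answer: 2*√6 ≈ 4.8990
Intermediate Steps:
Y(j) = 4 (Y(j) = (4/3)*3 = 4)
f = 2 (f = 3 - 1 = 2)
b(a) = 4/a
√(H(22) + b(f)) = √(22 + 4/2) = √(22 + 4*(½)) = √(22 + 2) = √24 = 2*√6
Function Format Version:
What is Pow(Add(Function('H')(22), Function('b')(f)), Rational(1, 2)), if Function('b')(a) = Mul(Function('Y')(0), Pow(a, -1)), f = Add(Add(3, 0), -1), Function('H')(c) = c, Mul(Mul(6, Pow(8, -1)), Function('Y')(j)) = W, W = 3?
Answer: Mul(2, Pow(6, Rational(1, 2))) ≈ 4.8990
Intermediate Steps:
Function('Y')(j) = 4 (Function('Y')(j) = Mul(Rational(4, 3), 3) = 4)
f = 2 (f = Add(3, -1) = 2)
Function('b')(a) = Mul(4, Pow(a, -1))
Pow(Add(Function('H')(22), Function('b')(f)), Rational(1, 2)) = Pow(Add(22, Mul(4, Pow(2, -1))), Rational(1, 2)) = Pow(Add(22, Mul(4, Rational(1, 2))), Rational(1, 2)) = Pow(Add(22, 2), Rational(1, 2)) = Pow(24, Rational(1, 2)) = Mul(2, Pow(6, Rational(1, 2)))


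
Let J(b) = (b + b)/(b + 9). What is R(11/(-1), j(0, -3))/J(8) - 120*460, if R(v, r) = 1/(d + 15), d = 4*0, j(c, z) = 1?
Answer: -13247983/240 ≈ -55200.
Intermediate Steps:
J(b) = 2*b/(9 + b) (J(b) = (2*b)/(9 + b) = 2*b/(9 + b))
d = 0
R(v, r) = 1/15 (R(v, r) = 1/(0 + 15) = 1/15)
R(11/(-1), j(0, -3))/J(8) - 120*460 = 1/(15*((2*8/(9 + 8)))) - 120*460 = 1/(15*((2*8/17))) - 55200 = 1/(15*((2*8*(1/17)))) - 55200 = 1/(15*(16/17)) - 55200 = (1/15)*(17/16) - 55200 = 17/240 - 55200 = -13247983/240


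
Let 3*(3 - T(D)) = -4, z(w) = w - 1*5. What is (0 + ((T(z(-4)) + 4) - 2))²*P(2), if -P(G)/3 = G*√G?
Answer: -722*√2/3 ≈ -340.35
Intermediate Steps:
z(w) = -5 + w (z(w) = w - 5 = -5 + w)
T(D) = 13/3 (T(D) = 3 - ⅓*(-4) = 3 + 4/3 = 13/3)
P(G) = -3*G^(3/2) (P(G) = -3*G*√G = -3*G^(3/2))
(0 + ((T(z(-4)) + 4) - 2))²*P(2) = (0 + ((13/3 + 4) - 2))²*(-6*√2) = (0 + (25/3 - 2))²*(-6*√2) = (0 + 19/3)²*(-6*√2) = (19/3)²*(-6*√2) = 361*(-6*√2)/9 = -722*√2/3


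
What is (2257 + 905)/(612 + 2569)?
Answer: 3162/3181 ≈ 0.99403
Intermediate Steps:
(2257 + 905)/(612 + 2569) = 3162/3181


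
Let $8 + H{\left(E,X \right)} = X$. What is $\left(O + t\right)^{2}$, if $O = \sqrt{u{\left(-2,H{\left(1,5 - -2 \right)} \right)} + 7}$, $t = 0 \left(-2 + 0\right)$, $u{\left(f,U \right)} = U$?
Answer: $6$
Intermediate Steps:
$H{\left(E,X \right)} = -8 + X$
$t = 0$ ($t = 0 \left(-2\right) = 0$)
$O = \sqrt{6}$ ($O = \sqrt{\left(-8 + \left(5 - -2\right)\right) + 7} = \sqrt{\left(-8 + \left(5 + 2\right)\right) + 7} = \sqrt{\left(-8 + 7\right) + 7} = \sqrt{-1 + 7} = \sqrt{6} \approx 2.4495$)
$\left(O + t\right)^{2} = \left(\sqrt{6} + 0\right)^{2} = \left(\sqrt{6}\right)^{2} = 6$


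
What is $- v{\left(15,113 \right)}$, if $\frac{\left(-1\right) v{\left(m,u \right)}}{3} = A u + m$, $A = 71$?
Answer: $24114$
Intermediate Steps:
$v{\left(m,u \right)} = - 213 u - 3 m$ ($v{\left(m,u \right)} = - 3 \left(71 u + m\right) = - 3 \left(m + 71 u\right) = - 213 u - 3 m$)
$- v{\left(15,113 \right)} = - (\left(-213\right) 113 - 45) = - (-24069 - 45) = \left(-1\right) \left(-24114\right) = 24114$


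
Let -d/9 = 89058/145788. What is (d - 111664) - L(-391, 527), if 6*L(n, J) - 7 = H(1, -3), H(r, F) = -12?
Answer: -4069987816/36447 ≈ -1.1167e+5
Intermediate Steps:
L(n, J) = -⅚ (L(n, J) = 7/6 + (⅙)*(-12) = 7/6 - 2 = -⅚)
d = -133587/24298 (d = -801522/145788 = -9*14843/24298 = -133587/24298 ≈ -5.4979)
(d - 111664) - L(-391, 527) = (-133587/24298 - 111664) - 1*(-⅚) = -2713345459/24298 + ⅚ = -4069987816/36447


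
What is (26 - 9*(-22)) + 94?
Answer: 318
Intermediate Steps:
(26 - 9*(-22)) + 94 = (26 + 198) + 94 = 224 + 94 = 318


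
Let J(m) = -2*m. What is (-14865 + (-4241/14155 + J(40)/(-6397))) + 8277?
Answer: -596566333857/90549535 ≈ -6588.3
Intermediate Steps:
(-14865 + (-4241/14155 + J(40)/(-6397))) + 8277 = (-14865 + (-4241/14155 - 2*40/(-6397))) + 8277 = (-14865 + (-4241*1/14155 - 80*(-1/6397))) + 8277 = (-14865 + (-4241/14155 + 80/6397)) + 8277 = (-14865 - 25997277/90549535) + 8277 = -1346044835052/90549535 + 8277 = -596566333857/90549535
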